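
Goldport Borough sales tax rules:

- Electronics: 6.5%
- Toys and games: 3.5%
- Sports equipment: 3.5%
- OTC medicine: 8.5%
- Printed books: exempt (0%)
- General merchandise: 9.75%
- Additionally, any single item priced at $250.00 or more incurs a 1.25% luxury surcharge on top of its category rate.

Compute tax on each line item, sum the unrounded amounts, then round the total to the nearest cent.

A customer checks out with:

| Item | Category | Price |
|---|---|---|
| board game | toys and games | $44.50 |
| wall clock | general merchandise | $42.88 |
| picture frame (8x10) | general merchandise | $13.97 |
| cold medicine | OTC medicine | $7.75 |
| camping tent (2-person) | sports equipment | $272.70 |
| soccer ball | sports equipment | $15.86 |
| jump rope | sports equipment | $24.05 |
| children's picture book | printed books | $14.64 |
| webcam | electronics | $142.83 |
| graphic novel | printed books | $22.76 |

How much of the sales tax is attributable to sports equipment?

$14.35

Camping tent (2-person) $272.70: sports equipment → 3.5% + 1.25% surcharge = 4.75% → $12.95325
Soccer ball $15.86: sports equipment → 3.5% → $0.5551
Jump rope $24.05: sports equipment → 3.5% → $0.84175
Tax on sports equipment: unrounded sum = $14.3501 → $14.35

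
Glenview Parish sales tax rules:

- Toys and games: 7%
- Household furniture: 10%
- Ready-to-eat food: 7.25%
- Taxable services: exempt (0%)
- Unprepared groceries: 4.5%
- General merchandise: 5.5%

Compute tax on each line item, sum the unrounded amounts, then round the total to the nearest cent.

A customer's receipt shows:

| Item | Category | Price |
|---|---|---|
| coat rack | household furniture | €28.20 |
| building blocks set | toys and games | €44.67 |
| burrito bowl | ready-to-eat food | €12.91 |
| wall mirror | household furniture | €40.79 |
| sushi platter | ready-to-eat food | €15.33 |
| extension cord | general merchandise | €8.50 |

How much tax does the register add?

€12.54

Coat rack €28.20: household furniture → 10% → €2.82
Building blocks set €44.67: toys and games → 7% → €3.1269
Burrito bowl €12.91: ready-to-eat food → 7.25% → €0.935975
Wall mirror €40.79: household furniture → 10% → €4.079
Sushi platter €15.33: ready-to-eat food → 7.25% → €1.111425
Extension cord €8.50: general merchandise → 5.5% → €0.4675
Unrounded tax sum = €12.5408 → €12.54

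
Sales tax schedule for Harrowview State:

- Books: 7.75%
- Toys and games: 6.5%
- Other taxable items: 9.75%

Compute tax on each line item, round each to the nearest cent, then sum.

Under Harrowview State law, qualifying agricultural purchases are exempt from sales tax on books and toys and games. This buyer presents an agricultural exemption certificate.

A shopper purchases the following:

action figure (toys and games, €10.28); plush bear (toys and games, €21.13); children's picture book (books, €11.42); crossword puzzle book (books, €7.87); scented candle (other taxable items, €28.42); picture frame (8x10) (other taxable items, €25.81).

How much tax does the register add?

€5.29

Action figure €10.28: toys and games, buyer-exempt → 0% → €0.00
Plush bear €21.13: toys and games, buyer-exempt → 0% → €0.00
Children's picture book €11.42: books, buyer-exempt → 0% → €0.00
Crossword puzzle book €7.87: books, buyer-exempt → 0% → €0.00
Scented candle €28.42: other taxable items → 9.75% → €2.77
Picture frame (8x10) €25.81: other taxable items → 9.75% → €2.52
Total tax = €2.77 + €2.52 = €5.29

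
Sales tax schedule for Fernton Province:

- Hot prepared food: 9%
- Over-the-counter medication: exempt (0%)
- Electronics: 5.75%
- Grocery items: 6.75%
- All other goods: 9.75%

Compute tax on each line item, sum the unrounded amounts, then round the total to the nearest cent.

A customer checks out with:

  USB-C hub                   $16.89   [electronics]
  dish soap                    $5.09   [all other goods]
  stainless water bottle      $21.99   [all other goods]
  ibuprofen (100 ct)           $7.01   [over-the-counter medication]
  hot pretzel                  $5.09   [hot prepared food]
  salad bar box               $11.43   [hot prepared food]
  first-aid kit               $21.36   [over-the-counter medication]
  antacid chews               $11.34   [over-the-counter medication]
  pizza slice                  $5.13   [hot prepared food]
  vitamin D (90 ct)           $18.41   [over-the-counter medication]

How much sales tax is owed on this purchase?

$5.56

USB-C hub $16.89: electronics → 5.75% → $0.971175
Dish soap $5.09: all other goods → 9.75% → $0.496275
Stainless water bottle $21.99: all other goods → 9.75% → $2.144025
Ibuprofen (100 ct) $7.01: over-the-counter medication → 0% → $0.00
Hot pretzel $5.09: hot prepared food → 9% → $0.4581
Salad bar box $11.43: hot prepared food → 9% → $1.0287
First-aid kit $21.36: over-the-counter medication → 0% → $0.00
Antacid chews $11.34: over-the-counter medication → 0% → $0.00
Pizza slice $5.13: hot prepared food → 9% → $0.4617
Vitamin D (90 ct) $18.41: over-the-counter medication → 0% → $0.00
Unrounded tax sum = $5.559975 → $5.56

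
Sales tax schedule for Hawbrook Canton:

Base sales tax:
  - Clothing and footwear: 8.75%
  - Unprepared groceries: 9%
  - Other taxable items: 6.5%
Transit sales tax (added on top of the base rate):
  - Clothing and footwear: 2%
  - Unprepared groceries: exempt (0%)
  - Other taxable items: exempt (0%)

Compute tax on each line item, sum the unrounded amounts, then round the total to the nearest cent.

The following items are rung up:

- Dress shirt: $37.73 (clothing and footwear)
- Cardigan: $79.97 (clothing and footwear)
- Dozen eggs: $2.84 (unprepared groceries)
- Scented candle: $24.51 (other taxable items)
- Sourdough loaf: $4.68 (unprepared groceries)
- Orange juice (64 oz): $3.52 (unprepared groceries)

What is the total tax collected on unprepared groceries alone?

Dozen eggs $2.84: unprepared groceries → 9% + 0% transit = 9% → $0.2556
Sourdough loaf $4.68: unprepared groceries → 9% + 0% transit = 9% → $0.4212
Orange juice (64 oz) $3.52: unprepared groceries → 9% + 0% transit = 9% → $0.3168
Tax on unprepared groceries: unrounded sum = $0.9936 → $0.99

$0.99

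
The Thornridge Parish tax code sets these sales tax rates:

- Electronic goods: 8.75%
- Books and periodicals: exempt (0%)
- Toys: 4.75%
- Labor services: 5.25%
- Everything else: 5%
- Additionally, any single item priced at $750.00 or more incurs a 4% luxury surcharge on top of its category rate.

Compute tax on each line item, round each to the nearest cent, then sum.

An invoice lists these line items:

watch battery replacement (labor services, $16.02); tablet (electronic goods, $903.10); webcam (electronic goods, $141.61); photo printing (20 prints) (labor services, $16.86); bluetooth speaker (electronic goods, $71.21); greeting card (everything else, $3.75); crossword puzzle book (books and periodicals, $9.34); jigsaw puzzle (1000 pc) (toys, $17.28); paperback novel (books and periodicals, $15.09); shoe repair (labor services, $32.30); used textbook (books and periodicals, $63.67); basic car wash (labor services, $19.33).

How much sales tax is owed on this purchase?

$139.22

Watch battery replacement $16.02: labor services → 5.25% → $0.84
Tablet $903.10: electronic goods → 8.75% + 4% surcharge = 12.75% → $115.15
Webcam $141.61: electronic goods → 8.75% → $12.39
Photo printing (20 prints) $16.86: labor services → 5.25% → $0.89
Bluetooth speaker $71.21: electronic goods → 8.75% → $6.23
Greeting card $3.75: everything else → 5% → $0.19
Crossword puzzle book $9.34: books and periodicals → 0% → $0.00
Jigsaw puzzle (1000 pc) $17.28: toys → 4.75% → $0.82
Paperback novel $15.09: books and periodicals → 0% → $0.00
Shoe repair $32.30: labor services → 5.25% → $1.70
Used textbook $63.67: books and periodicals → 0% → $0.00
Basic car wash $19.33: labor services → 5.25% → $1.01
Total tax = $0.84 + $115.15 + $12.39 + $0.89 + $6.23 + $0.19 + $0.82 + $1.70 + $1.01 = $139.22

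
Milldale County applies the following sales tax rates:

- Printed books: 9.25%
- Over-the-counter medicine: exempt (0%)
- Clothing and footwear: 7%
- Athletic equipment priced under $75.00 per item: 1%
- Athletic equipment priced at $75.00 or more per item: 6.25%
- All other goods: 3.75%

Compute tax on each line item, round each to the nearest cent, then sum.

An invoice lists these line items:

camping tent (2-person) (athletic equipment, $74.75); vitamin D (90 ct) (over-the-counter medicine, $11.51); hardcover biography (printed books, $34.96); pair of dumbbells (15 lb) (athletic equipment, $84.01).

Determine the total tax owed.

$9.23

Camping tent (2-person) $74.75: athletic equipment, under $75.00 → 1% → $0.75
Vitamin D (90 ct) $11.51: over-the-counter medicine → 0% → $0.00
Hardcover biography $34.96: printed books → 9.25% → $3.23
Pair of dumbbells (15 lb) $84.01: athletic equipment, $75.00 or more → 6.25% → $5.25
Total tax = $0.75 + $3.23 + $5.25 = $9.23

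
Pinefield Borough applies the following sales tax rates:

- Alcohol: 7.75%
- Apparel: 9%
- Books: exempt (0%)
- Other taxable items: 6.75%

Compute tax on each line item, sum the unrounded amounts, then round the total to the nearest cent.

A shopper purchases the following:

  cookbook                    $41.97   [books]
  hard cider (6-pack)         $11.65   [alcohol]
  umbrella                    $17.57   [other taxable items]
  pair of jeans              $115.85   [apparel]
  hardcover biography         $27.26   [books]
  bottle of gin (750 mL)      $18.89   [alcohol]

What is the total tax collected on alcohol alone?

Hard cider (6-pack) $11.65: alcohol → 7.75% → $0.902875
Bottle of gin (750 mL) $18.89: alcohol → 7.75% → $1.463975
Tax on alcohol: unrounded sum = $2.36685 → $2.37

$2.37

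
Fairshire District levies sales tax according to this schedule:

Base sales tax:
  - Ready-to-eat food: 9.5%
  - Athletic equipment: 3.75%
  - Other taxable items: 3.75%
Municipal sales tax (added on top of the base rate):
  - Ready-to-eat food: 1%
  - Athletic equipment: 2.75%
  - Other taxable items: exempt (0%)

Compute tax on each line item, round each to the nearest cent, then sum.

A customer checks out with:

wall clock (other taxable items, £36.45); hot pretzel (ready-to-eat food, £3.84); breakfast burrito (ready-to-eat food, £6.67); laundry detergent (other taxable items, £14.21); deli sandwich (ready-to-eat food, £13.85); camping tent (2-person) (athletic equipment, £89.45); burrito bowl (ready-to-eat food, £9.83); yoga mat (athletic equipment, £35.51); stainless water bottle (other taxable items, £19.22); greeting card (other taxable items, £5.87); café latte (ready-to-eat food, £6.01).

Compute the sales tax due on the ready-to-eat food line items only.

Hot pretzel £3.84: ready-to-eat food → 9.5% + 1% municipal = 10.5% → £0.40
Breakfast burrito £6.67: ready-to-eat food → 9.5% + 1% municipal = 10.5% → £0.70
Deli sandwich £13.85: ready-to-eat food → 9.5% + 1% municipal = 10.5% → £1.45
Burrito bowl £9.83: ready-to-eat food → 9.5% + 1% municipal = 10.5% → £1.03
Café latte £6.01: ready-to-eat food → 9.5% + 1% municipal = 10.5% → £0.63
Tax on ready-to-eat food = £0.40 + £0.70 + £1.45 + £1.03 + £0.63 = £4.21

£4.21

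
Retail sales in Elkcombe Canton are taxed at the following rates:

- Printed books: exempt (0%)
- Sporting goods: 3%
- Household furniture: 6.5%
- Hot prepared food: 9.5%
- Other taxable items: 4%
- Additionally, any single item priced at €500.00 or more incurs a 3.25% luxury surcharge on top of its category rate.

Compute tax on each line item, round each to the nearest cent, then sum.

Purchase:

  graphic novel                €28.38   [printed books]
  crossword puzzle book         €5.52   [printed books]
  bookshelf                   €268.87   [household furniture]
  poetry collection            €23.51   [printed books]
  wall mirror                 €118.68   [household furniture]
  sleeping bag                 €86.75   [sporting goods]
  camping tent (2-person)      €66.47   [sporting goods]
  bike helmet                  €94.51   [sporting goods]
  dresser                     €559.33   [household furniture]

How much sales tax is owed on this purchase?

€87.15

Graphic novel €28.38: printed books → 0% → €0.00
Crossword puzzle book €5.52: printed books → 0% → €0.00
Bookshelf €268.87: household furniture → 6.5% → €17.48
Poetry collection €23.51: printed books → 0% → €0.00
Wall mirror €118.68: household furniture → 6.5% → €7.71
Sleeping bag €86.75: sporting goods → 3% → €2.60
Camping tent (2-person) €66.47: sporting goods → 3% → €1.99
Bike helmet €94.51: sporting goods → 3% → €2.84
Dresser €559.33: household furniture → 6.5% + 3.25% surcharge = 9.75% → €54.53
Total tax = €17.48 + €7.71 + €2.60 + €1.99 + €2.84 + €54.53 = €87.15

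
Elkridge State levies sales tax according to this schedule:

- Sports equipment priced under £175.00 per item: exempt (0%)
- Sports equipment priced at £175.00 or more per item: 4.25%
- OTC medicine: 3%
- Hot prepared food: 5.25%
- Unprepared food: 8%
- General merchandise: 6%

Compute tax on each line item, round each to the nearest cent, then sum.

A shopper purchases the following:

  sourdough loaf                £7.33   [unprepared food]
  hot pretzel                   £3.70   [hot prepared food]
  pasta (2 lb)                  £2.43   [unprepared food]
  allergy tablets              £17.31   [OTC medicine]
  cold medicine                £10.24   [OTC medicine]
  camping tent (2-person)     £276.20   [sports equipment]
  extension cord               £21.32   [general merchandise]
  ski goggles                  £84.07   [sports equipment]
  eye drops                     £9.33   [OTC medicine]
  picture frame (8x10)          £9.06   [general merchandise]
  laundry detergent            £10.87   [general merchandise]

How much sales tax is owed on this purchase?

Sourdough loaf £7.33: unprepared food → 8% → £0.59
Hot pretzel £3.70: hot prepared food → 5.25% → £0.19
Pasta (2 lb) £2.43: unprepared food → 8% → £0.19
Allergy tablets £17.31: OTC medicine → 3% → £0.52
Cold medicine £10.24: OTC medicine → 3% → £0.31
Camping tent (2-person) £276.20: sports equipment, £175.00 or more → 4.25% → £11.74
Extension cord £21.32: general merchandise → 6% → £1.28
Ski goggles £84.07: sports equipment, under £175.00 → 0% → £0.00
Eye drops £9.33: OTC medicine → 3% → £0.28
Picture frame (8x10) £9.06: general merchandise → 6% → £0.54
Laundry detergent £10.87: general merchandise → 6% → £0.65
Total tax = £0.59 + £0.19 + £0.19 + £0.52 + £0.31 + £11.74 + £1.28 + £0.28 + £0.54 + £0.65 = £16.29

£16.29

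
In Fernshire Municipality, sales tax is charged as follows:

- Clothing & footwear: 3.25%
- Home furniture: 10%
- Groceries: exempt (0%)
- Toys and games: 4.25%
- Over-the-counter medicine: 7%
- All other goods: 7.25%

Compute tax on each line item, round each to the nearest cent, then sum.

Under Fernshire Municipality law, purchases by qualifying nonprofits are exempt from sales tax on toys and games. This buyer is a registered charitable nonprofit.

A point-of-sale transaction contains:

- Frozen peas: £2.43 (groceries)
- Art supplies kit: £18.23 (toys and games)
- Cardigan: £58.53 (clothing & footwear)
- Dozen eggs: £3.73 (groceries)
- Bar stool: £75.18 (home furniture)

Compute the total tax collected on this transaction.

£9.42

Frozen peas £2.43: groceries → 0% → £0.00
Art supplies kit £18.23: toys and games, buyer-exempt → 0% → £0.00
Cardigan £58.53: clothing & footwear → 3.25% → £1.90
Dozen eggs £3.73: groceries → 0% → £0.00
Bar stool £75.18: home furniture → 10% → £7.52
Total tax = £1.90 + £7.52 = £9.42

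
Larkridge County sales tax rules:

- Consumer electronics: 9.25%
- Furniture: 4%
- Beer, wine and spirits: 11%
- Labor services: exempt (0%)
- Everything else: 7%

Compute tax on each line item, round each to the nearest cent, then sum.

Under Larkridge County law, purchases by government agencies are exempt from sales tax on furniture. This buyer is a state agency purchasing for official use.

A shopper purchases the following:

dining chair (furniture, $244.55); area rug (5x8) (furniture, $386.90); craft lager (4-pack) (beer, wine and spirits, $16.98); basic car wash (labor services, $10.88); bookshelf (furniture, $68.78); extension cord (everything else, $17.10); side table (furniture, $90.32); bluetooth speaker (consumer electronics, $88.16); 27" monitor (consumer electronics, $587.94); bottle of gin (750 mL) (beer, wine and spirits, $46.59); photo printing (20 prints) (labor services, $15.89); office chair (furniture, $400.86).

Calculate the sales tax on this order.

$70.72

Dining chair $244.55: furniture, buyer-exempt → 0% → $0.00
Area rug (5x8) $386.90: furniture, buyer-exempt → 0% → $0.00
Craft lager (4-pack) $16.98: beer, wine and spirits → 11% → $1.87
Basic car wash $10.88: labor services → 0% → $0.00
Bookshelf $68.78: furniture, buyer-exempt → 0% → $0.00
Extension cord $17.10: everything else → 7% → $1.20
Side table $90.32: furniture, buyer-exempt → 0% → $0.00
Bluetooth speaker $88.16: consumer electronics → 9.25% → $8.15
27" monitor $587.94: consumer electronics → 9.25% → $54.38
Bottle of gin (750 mL) $46.59: beer, wine and spirits → 11% → $5.12
Photo printing (20 prints) $15.89: labor services → 0% → $0.00
Office chair $400.86: furniture, buyer-exempt → 0% → $0.00
Total tax = $1.87 + $1.20 + $8.15 + $54.38 + $5.12 = $70.72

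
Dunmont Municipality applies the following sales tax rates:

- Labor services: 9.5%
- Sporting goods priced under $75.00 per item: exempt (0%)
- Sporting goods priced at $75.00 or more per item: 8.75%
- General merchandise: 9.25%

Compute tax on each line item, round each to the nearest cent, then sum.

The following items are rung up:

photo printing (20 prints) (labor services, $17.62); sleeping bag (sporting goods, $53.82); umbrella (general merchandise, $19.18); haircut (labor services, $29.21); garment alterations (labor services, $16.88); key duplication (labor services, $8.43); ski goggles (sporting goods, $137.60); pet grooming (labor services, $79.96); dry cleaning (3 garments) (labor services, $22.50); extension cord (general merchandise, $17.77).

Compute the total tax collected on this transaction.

Photo printing (20 prints) $17.62: labor services → 9.5% → $1.67
Sleeping bag $53.82: sporting goods, under $75.00 → 0% → $0.00
Umbrella $19.18: general merchandise → 9.25% → $1.77
Haircut $29.21: labor services → 9.5% → $2.77
Garment alterations $16.88: labor services → 9.5% → $1.60
Key duplication $8.43: labor services → 9.5% → $0.80
Ski goggles $137.60: sporting goods, $75.00 or more → 8.75% → $12.04
Pet grooming $79.96: labor services → 9.5% → $7.60
Dry cleaning (3 garments) $22.50: labor services → 9.5% → $2.14
Extension cord $17.77: general merchandise → 9.25% → $1.64
Total tax = $1.67 + $1.77 + $2.77 + $1.60 + $0.80 + $12.04 + $7.60 + $2.14 + $1.64 = $32.03

$32.03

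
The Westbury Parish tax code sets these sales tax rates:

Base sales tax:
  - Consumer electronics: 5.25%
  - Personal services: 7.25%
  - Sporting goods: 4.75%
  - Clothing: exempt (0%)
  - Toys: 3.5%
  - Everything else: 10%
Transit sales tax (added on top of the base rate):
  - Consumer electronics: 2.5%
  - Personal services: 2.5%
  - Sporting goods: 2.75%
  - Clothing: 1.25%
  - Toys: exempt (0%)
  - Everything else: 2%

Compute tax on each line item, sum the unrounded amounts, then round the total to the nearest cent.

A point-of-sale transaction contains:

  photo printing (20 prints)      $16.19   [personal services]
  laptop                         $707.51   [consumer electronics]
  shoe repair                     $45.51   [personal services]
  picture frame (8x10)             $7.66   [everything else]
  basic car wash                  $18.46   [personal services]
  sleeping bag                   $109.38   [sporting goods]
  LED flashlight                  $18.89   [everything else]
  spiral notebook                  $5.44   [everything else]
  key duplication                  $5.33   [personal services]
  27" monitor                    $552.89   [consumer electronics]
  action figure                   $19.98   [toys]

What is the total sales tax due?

Photo printing (20 prints) $16.19: personal services → 7.25% + 2.5% transit = 9.75% → $1.578525
Laptop $707.51: consumer electronics → 5.25% + 2.5% transit = 7.75% → $54.832025
Shoe repair $45.51: personal services → 7.25% + 2.5% transit = 9.75% → $4.437225
Picture frame (8x10) $7.66: everything else → 10% + 2% transit = 12% → $0.9192
Basic car wash $18.46: personal services → 7.25% + 2.5% transit = 9.75% → $1.79985
Sleeping bag $109.38: sporting goods → 4.75% + 2.75% transit = 7.5% → $8.2035
LED flashlight $18.89: everything else → 10% + 2% transit = 12% → $2.2668
Spiral notebook $5.44: everything else → 10% + 2% transit = 12% → $0.6528
Key duplication $5.33: personal services → 7.25% + 2.5% transit = 9.75% → $0.519675
27" monitor $552.89: consumer electronics → 5.25% + 2.5% transit = 7.75% → $42.848975
Action figure $19.98: toys → 3.5% + 0% transit = 3.5% → $0.6993
Unrounded tax sum = $118.757875 → $118.76

$118.76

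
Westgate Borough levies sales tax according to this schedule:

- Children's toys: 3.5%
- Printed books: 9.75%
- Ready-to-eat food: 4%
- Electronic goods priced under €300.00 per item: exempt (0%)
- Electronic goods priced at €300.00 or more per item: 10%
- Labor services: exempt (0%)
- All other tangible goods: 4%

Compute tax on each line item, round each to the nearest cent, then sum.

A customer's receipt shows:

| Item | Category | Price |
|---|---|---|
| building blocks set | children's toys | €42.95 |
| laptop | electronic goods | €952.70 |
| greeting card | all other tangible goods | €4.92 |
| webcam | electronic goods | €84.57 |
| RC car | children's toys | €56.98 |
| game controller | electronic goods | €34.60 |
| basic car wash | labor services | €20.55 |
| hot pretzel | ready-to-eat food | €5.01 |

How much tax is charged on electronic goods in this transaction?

€95.27

Laptop €952.70: electronic goods, €300.00 or more → 10% → €95.27
Webcam €84.57: electronic goods, under €300.00 → 0% → €0.00
Game controller €34.60: electronic goods, under €300.00 → 0% → €0.00
Tax on electronic goods = €95.27 + €0.00 + €0.00 = €95.27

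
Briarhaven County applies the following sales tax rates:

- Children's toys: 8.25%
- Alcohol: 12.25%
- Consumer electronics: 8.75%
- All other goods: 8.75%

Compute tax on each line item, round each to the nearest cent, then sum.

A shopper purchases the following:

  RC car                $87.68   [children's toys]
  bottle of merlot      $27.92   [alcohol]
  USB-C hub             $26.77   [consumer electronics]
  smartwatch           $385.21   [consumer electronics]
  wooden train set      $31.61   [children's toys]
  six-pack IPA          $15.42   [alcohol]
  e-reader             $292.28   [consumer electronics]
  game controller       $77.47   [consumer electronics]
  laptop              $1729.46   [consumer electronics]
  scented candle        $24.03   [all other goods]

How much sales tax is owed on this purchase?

RC car $87.68: children's toys → 8.25% → $7.23
Bottle of merlot $27.92: alcohol → 12.25% → $3.42
USB-C hub $26.77: consumer electronics → 8.75% → $2.34
Smartwatch $385.21: consumer electronics → 8.75% → $33.71
Wooden train set $31.61: children's toys → 8.25% → $2.61
Six-pack IPA $15.42: alcohol → 12.25% → $1.89
E-reader $292.28: consumer electronics → 8.75% → $25.57
Game controller $77.47: consumer electronics → 8.75% → $6.78
Laptop $1729.46: consumer electronics → 8.75% → $151.33
Scented candle $24.03: all other goods → 8.75% → $2.10
Total tax = $7.23 + $3.42 + $2.34 + $33.71 + $2.61 + $1.89 + $25.57 + $6.78 + $151.33 + $2.10 = $236.98

$236.98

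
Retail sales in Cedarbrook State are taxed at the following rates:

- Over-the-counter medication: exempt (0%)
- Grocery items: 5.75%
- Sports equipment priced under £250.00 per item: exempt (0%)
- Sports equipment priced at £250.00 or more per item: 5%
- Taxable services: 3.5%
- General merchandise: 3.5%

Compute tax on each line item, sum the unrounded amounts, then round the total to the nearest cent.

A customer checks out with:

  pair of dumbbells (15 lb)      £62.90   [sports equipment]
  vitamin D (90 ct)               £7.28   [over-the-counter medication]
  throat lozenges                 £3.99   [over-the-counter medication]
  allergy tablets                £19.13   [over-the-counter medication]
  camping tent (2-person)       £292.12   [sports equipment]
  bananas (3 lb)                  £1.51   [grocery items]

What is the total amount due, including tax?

Pair of dumbbells (15 lb) £62.90: sports equipment, under £250.00 → 0% → £0.00
Vitamin D (90 ct) £7.28: over-the-counter medication → 0% → £0.00
Throat lozenges £3.99: over-the-counter medication → 0% → £0.00
Allergy tablets £19.13: over-the-counter medication → 0% → £0.00
Camping tent (2-person) £292.12: sports equipment, £250.00 or more → 5% → £14.606
Bananas (3 lb) £1.51: grocery items → 5.75% → £0.086825
Subtotal = £386.93; unrounded tax = £14.692825 → £14.69; total due = £401.62

£401.62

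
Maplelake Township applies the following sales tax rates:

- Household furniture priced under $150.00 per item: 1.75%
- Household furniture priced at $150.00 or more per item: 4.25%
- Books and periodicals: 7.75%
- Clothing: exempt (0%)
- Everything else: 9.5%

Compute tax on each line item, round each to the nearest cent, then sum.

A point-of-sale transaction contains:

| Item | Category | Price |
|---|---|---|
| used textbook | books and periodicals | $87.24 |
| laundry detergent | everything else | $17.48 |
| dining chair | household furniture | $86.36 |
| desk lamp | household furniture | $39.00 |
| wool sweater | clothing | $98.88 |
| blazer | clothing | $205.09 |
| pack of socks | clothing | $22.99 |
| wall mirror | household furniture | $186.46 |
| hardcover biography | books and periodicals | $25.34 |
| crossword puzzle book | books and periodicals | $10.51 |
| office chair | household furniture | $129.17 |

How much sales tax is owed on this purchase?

$23.56

Used textbook $87.24: books and periodicals → 7.75% → $6.76
Laundry detergent $17.48: everything else → 9.5% → $1.66
Dining chair $86.36: household furniture, under $150.00 → 1.75% → $1.51
Desk lamp $39.00: household furniture, under $150.00 → 1.75% → $0.68
Wool sweater $98.88: clothing → 0% → $0.00
Blazer $205.09: clothing → 0% → $0.00
Pack of socks $22.99: clothing → 0% → $0.00
Wall mirror $186.46: household furniture, $150.00 or more → 4.25% → $7.92
Hardcover biography $25.34: books and periodicals → 7.75% → $1.96
Crossword puzzle book $10.51: books and periodicals → 7.75% → $0.81
Office chair $129.17: household furniture, under $150.00 → 1.75% → $2.26
Total tax = $6.76 + $1.66 + $1.51 + $0.68 + $7.92 + $1.96 + $0.81 + $2.26 = $23.56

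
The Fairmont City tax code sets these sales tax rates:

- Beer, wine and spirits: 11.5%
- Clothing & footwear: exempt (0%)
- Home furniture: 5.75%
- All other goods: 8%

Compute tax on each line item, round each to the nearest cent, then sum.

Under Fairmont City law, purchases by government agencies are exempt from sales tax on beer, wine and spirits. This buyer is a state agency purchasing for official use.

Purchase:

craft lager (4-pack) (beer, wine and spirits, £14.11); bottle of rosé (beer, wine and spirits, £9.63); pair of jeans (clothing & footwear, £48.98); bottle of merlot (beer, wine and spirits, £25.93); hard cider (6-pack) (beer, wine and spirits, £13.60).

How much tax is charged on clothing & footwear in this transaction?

Pair of jeans £48.98: clothing & footwear → 0% → £0.00
Tax on clothing & footwear = £0.00

£0.00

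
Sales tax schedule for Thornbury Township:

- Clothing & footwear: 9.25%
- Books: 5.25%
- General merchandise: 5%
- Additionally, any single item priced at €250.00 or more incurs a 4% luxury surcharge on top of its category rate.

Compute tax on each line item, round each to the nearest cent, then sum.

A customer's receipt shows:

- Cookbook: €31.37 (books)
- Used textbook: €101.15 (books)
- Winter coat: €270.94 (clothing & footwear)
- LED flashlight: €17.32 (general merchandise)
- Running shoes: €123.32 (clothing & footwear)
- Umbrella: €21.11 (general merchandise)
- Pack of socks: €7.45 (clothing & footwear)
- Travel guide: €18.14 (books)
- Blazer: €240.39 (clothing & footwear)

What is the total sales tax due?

€80.08

Cookbook €31.37: books → 5.25% → €1.65
Used textbook €101.15: books → 5.25% → €5.31
Winter coat €270.94: clothing & footwear → 9.25% + 4% surcharge = 13.25% → €35.90
LED flashlight €17.32: general merchandise → 5% → €0.87
Running shoes €123.32: clothing & footwear → 9.25% → €11.41
Umbrella €21.11: general merchandise → 5% → €1.06
Pack of socks €7.45: clothing & footwear → 9.25% → €0.69
Travel guide €18.14: books → 5.25% → €0.95
Blazer €240.39: clothing & footwear → 9.25% → €22.24
Total tax = €1.65 + €5.31 + €35.90 + €0.87 + €11.41 + €1.06 + €0.69 + €0.95 + €22.24 = €80.08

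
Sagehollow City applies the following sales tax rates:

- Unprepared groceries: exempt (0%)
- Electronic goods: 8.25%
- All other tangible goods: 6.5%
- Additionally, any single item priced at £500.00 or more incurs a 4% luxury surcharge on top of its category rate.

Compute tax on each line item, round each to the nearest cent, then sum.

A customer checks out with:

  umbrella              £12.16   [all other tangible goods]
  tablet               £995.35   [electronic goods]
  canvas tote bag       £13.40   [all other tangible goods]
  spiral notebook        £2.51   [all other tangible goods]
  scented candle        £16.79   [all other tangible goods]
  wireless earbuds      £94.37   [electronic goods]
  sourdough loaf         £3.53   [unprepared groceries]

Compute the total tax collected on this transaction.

£132.63

Umbrella £12.16: all other tangible goods → 6.5% → £0.79
Tablet £995.35: electronic goods → 8.25% + 4% surcharge = 12.25% → £121.93
Canvas tote bag £13.40: all other tangible goods → 6.5% → £0.87
Spiral notebook £2.51: all other tangible goods → 6.5% → £0.16
Scented candle £16.79: all other tangible goods → 6.5% → £1.09
Wireless earbuds £94.37: electronic goods → 8.25% → £7.79
Sourdough loaf £3.53: unprepared groceries → 0% → £0.00
Total tax = £0.79 + £121.93 + £0.87 + £0.16 + £1.09 + £7.79 = £132.63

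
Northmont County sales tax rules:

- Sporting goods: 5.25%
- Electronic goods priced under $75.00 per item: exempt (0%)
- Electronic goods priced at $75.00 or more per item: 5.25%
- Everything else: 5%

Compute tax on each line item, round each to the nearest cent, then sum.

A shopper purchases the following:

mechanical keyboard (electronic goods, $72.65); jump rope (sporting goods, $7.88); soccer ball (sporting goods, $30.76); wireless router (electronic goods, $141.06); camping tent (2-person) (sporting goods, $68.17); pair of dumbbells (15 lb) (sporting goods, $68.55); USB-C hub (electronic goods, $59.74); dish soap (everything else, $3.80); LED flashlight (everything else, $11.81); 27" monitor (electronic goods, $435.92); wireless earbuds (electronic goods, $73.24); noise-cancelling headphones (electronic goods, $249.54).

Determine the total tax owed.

Mechanical keyboard $72.65: electronic goods, under $75.00 → 0% → $0.00
Jump rope $7.88: sporting goods → 5.25% → $0.41
Soccer ball $30.76: sporting goods → 5.25% → $1.61
Wireless router $141.06: electronic goods, $75.00 or more → 5.25% → $7.41
Camping tent (2-person) $68.17: sporting goods → 5.25% → $3.58
Pair of dumbbells (15 lb) $68.55: sporting goods → 5.25% → $3.60
USB-C hub $59.74: electronic goods, under $75.00 → 0% → $0.00
Dish soap $3.80: everything else → 5% → $0.19
LED flashlight $11.81: everything else → 5% → $0.59
27" monitor $435.92: electronic goods, $75.00 or more → 5.25% → $22.89
Wireless earbuds $73.24: electronic goods, under $75.00 → 0% → $0.00
Noise-cancelling headphones $249.54: electronic goods, $75.00 or more → 5.25% → $13.10
Total tax = $0.41 + $1.61 + $7.41 + $3.58 + $3.60 + $0.19 + $0.59 + $22.89 + $13.10 = $53.38

$53.38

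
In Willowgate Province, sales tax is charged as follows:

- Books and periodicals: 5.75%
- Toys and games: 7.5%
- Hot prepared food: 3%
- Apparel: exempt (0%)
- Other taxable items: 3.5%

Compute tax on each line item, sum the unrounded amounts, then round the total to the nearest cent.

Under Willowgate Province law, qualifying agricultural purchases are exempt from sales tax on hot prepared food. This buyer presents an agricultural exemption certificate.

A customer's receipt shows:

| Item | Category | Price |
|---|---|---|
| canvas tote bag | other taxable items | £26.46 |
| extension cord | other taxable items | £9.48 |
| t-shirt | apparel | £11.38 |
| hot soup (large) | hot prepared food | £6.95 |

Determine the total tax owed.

£1.26

Canvas tote bag £26.46: other taxable items → 3.5% → £0.9261
Extension cord £9.48: other taxable items → 3.5% → £0.3318
T-shirt £11.38: apparel → 0% → £0.00
Hot soup (large) £6.95: hot prepared food, buyer-exempt → 0% → £0.00
Unrounded tax sum = £1.2579 → £1.26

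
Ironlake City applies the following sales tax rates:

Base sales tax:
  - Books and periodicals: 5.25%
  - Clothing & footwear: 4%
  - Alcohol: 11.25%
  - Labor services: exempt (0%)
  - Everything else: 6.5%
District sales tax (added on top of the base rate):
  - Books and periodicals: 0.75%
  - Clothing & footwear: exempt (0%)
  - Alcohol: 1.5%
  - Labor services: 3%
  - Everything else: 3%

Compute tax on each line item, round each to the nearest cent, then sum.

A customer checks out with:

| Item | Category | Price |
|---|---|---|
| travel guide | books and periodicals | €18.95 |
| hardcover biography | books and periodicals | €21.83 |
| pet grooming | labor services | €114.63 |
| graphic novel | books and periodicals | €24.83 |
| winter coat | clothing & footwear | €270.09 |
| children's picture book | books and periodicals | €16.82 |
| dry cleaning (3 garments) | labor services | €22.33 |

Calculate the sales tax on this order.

Travel guide €18.95: books and periodicals → 5.25% + 0.75% district = 6% → €1.14
Hardcover biography €21.83: books and periodicals → 5.25% + 0.75% district = 6% → €1.31
Pet grooming €114.63: labor services → 0% + 3% district = 3% → €3.44
Graphic novel €24.83: books and periodicals → 5.25% + 0.75% district = 6% → €1.49
Winter coat €270.09: clothing & footwear → 4% + 0% district = 4% → €10.80
Children's picture book €16.82: books and periodicals → 5.25% + 0.75% district = 6% → €1.01
Dry cleaning (3 garments) €22.33: labor services → 0% + 3% district = 3% → €0.67
Total tax = €1.14 + €1.31 + €3.44 + €1.49 + €10.80 + €1.01 + €0.67 = €19.86

€19.86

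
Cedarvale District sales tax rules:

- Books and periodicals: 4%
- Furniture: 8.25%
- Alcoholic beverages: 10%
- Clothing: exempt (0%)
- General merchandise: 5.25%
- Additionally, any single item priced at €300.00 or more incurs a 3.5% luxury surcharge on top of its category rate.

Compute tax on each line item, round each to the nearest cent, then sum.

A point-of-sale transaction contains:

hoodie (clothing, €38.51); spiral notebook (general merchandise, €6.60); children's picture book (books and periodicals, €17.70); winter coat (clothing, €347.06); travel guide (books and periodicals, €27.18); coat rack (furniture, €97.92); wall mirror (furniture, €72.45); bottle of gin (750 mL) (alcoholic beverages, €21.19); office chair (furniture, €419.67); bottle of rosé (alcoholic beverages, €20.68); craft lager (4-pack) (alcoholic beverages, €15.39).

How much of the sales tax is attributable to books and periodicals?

Children's picture book €17.70: books and periodicals → 4% → €0.71
Travel guide €27.18: books and periodicals → 4% → €1.09
Tax on books and periodicals = €0.71 + €1.09 = €1.80

€1.80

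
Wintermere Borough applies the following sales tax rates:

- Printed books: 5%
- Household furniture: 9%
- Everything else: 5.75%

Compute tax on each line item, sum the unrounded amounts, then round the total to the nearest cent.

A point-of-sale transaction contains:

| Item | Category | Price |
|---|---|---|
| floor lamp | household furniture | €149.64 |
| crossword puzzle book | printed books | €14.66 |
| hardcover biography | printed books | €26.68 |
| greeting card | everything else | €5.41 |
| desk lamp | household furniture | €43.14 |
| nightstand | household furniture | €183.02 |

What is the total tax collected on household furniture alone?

Floor lamp €149.64: household furniture → 9% → €13.4676
Desk lamp €43.14: household furniture → 9% → €3.8826
Nightstand €183.02: household furniture → 9% → €16.4718
Tax on household furniture: unrounded sum = €33.822 → €33.82

€33.82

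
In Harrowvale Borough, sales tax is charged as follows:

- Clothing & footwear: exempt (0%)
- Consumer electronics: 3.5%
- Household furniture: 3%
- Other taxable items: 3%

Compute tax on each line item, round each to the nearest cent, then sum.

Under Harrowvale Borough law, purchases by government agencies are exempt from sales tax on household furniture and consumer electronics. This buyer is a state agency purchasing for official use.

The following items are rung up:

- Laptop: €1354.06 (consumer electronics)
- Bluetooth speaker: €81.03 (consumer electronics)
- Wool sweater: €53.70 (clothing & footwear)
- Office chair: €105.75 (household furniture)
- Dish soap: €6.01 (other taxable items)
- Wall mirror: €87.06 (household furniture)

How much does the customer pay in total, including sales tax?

Laptop €1354.06: consumer electronics, buyer-exempt → 0% → €0.00
Bluetooth speaker €81.03: consumer electronics, buyer-exempt → 0% → €0.00
Wool sweater €53.70: clothing & footwear → 0% → €0.00
Office chair €105.75: household furniture, buyer-exempt → 0% → €0.00
Dish soap €6.01: other taxable items → 3% → €0.18
Wall mirror €87.06: household furniture, buyer-exempt → 0% → €0.00
Subtotal = €1687.61; tax = €0.18; total due = €1687.79

€1687.79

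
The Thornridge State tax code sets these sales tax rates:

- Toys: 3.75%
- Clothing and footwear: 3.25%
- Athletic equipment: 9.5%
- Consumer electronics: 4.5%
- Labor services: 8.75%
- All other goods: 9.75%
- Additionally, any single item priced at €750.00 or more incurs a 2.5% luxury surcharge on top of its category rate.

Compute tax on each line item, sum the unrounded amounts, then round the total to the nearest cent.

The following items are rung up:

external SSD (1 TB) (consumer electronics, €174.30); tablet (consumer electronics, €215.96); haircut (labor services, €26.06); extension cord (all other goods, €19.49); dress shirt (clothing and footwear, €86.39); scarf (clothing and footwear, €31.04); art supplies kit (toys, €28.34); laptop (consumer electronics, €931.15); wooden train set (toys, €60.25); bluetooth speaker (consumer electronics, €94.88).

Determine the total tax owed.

External SSD (1 TB) €174.30: consumer electronics → 4.5% → €7.8435
Tablet €215.96: consumer electronics → 4.5% → €9.7182
Haircut €26.06: labor services → 8.75% → €2.28025
Extension cord €19.49: all other goods → 9.75% → €1.900275
Dress shirt €86.39: clothing and footwear → 3.25% → €2.807675
Scarf €31.04: clothing and footwear → 3.25% → €1.0088
Art supplies kit €28.34: toys → 3.75% → €1.06275
Laptop €931.15: consumer electronics → 4.5% + 2.5% surcharge = 7% → €65.1805
Wooden train set €60.25: toys → 3.75% → €2.259375
Bluetooth speaker €94.88: consumer electronics → 4.5% → €4.2696
Unrounded tax sum = €98.330925 → €98.33

€98.33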